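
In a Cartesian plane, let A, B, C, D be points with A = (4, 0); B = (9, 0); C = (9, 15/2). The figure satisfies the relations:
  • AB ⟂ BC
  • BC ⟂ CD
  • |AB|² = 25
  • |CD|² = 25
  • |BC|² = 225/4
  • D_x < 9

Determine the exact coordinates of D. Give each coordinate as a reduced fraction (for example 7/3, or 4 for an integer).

D = (4, 15/2)

1. D_x = 4  [[BC ⟂ CD ⇒ 15/2y-225/4=0] ∩ [|D−(9, 15/2)|²=25]]
2. D_y = 15/2  [[BC ⟂ CD ⇒ 15/2y-225/4=0] ∩ [|D−(9, 15/2)|²=25]]
   so D = (4, 15/2)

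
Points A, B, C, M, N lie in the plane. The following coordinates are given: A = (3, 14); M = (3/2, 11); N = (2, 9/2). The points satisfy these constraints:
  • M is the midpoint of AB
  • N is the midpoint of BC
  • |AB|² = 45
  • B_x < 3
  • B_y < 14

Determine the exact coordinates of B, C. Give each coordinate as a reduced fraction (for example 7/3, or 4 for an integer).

1. B_x = 0  [B = 2·M−A = 2·(3/2, 11)−(3, 14)]
2. B_y = 8  [B = 2·M−A = 2·(3/2, 11)−(3, 14)]
   so B = (0, 8)
3. C_x = 4  [C = 2·N−B = 2·(2, 9/2)−(0, 8)]
4. C_y = 1  [C = 2·N−B = 2·(2, 9/2)−(0, 8)]
   so C = (4, 1)

B = (0, 8)
C = (4, 1)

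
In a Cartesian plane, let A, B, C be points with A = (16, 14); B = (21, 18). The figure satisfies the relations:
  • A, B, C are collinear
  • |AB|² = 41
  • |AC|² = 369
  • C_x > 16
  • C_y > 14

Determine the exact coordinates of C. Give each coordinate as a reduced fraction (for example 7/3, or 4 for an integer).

C = (31, 26)

1. C_x = 31  [[A, B, C are collinear ⇒ -4x+5y-6=0] ∩ [|C−(16, 14)|²=369]]
2. C_y = 26  [[A, B, C are collinear ⇒ -4x+5y-6=0] ∩ [|C−(16, 14)|²=369]]
   so C = (31, 26)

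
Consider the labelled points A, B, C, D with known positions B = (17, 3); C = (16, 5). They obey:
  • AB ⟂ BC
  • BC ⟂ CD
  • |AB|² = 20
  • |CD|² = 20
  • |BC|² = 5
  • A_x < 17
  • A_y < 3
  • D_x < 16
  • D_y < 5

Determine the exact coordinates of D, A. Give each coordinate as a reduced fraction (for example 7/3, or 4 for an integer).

D = (12, 3)
A = (13, 1)

1. D_x = 12  [[BC ⟂ CD ⇒ -1x+2y+6=0] ∩ [|D−(16, 5)|²=20]]
2. D_y = 3  [[BC ⟂ CD ⇒ -1x+2y+6=0] ∩ [|D−(16, 5)|²=20]]
   so D = (12, 3)
3. A_x = 13  [[AB ⟂ BC ⇒ 1x-2y-11=0] ∩ [|A−(17, 3)|²=20]]
4. A_y = 1  [[AB ⟂ BC ⇒ 1x-2y-11=0] ∩ [|A−(17, 3)|²=20]]
   so A = (13, 1)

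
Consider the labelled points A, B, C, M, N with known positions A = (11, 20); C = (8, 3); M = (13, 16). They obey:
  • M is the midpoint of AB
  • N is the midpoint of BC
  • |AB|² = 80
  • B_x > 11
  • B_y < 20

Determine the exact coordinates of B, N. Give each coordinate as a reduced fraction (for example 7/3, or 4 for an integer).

1. B_x = 15  [B = 2·M−A = 2·(13, 16)−(11, 20)]
2. B_y = 12  [B = 2·M−A = 2·(13, 16)−(11, 20)]
   so B = (15, 12)
3. N_x = 23/2  [2·N = B+C = (15, 12)+(8, 3)]
4. N_y = 15/2  [2·N = B+C = (15, 12)+(8, 3)]
   so N = (23/2, 15/2)

B = (15, 12)
N = (23/2, 15/2)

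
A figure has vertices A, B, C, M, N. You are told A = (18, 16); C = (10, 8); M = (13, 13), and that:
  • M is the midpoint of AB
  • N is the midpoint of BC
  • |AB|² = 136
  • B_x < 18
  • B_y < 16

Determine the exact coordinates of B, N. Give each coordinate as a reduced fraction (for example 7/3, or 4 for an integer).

1. B_x = 8  [B = 2·M−A = 2·(13, 13)−(18, 16)]
2. B_y = 10  [B = 2·M−A = 2·(13, 13)−(18, 16)]
   so B = (8, 10)
3. N_x = 9  [2·N = B+C = (8, 10)+(10, 8)]
4. N_y = 9  [2·N = B+C = (8, 10)+(10, 8)]
   so N = (9, 9)

B = (8, 10)
N = (9, 9)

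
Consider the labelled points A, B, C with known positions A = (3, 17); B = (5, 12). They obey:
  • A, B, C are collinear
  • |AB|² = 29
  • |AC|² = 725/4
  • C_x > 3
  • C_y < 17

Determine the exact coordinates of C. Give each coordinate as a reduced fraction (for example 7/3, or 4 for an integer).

C = (8, 9/2)

1. C_x = 8  [[A, B, C are collinear ⇒ 5x+2y-49=0] ∩ [|C−(3, 17)|²=725/4]]
2. C_y = 9/2  [[A, B, C are collinear ⇒ 5x+2y-49=0] ∩ [|C−(3, 17)|²=725/4]]
   so C = (8, 9/2)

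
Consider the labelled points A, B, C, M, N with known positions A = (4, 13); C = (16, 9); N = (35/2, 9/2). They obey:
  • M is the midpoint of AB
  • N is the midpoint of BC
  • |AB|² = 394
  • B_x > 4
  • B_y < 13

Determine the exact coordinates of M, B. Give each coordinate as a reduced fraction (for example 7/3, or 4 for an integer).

1. B_x = 19  [B = 2·N−C = 2·(35/2, 9/2)−(16, 9)]
2. B_y = 0  [B = 2·N−C = 2·(35/2, 9/2)−(16, 9)]
   so B = (19, 0)
3. M_x = 23/2  [2·M = A+B = (4, 13)+(19, 0)]
4. M_y = 13/2  [2·M = A+B = (4, 13)+(19, 0)]
   so M = (23/2, 13/2)

M = (23/2, 13/2)
B = (19, 0)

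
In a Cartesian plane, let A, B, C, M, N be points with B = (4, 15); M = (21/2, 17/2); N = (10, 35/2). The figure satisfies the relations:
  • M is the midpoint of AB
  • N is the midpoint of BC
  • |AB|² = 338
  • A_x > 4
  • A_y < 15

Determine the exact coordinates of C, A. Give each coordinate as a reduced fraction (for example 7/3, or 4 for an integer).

1. A_x = 17  [A = 2·M−B = 2·(21/2, 17/2)−(4, 15)]
2. A_y = 2  [A = 2·M−B = 2·(21/2, 17/2)−(4, 15)]
   so A = (17, 2)
3. C_x = 16  [C = 2·N−B = 2·(10, 35/2)−(4, 15)]
4. C_y = 20  [C = 2·N−B = 2·(10, 35/2)−(4, 15)]
   so C = (16, 20)

C = (16, 20)
A = (17, 2)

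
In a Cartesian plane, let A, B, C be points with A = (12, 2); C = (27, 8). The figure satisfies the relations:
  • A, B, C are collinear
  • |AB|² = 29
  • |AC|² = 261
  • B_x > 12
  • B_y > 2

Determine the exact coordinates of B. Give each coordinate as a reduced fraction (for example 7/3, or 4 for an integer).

1. B_x = 17  [[A, B, C are collinear ⇒ 6x-15y-42=0] ∩ [|B−(12, 2)|²=29]]
2. B_y = 4  [[A, B, C are collinear ⇒ 6x-15y-42=0] ∩ [|B−(12, 2)|²=29]]
   so B = (17, 4)

B = (17, 4)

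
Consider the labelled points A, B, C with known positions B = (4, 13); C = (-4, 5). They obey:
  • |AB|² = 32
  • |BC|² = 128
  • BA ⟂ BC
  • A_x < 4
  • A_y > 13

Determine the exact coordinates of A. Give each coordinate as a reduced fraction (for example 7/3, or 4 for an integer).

A = (0, 17)

1. A_x = 0  [[BA ⟂ BC ⇒ -8x-8y+136=0] ∩ [|A−(4, 13)|²=32]]
2. A_y = 17  [[BA ⟂ BC ⇒ -8x-8y+136=0] ∩ [|A−(4, 13)|²=32]]
   so A = (0, 17)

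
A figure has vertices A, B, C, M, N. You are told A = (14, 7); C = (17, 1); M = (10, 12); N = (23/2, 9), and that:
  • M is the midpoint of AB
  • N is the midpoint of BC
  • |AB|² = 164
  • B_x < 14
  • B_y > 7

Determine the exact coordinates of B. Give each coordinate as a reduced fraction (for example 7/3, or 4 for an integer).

1. B_x = 6  [B = 2·M−A = 2·(10, 12)−(14, 7)]
2. B_y = 17  [B = 2·M−A = 2·(10, 12)−(14, 7)]
   so B = (6, 17)

B = (6, 17)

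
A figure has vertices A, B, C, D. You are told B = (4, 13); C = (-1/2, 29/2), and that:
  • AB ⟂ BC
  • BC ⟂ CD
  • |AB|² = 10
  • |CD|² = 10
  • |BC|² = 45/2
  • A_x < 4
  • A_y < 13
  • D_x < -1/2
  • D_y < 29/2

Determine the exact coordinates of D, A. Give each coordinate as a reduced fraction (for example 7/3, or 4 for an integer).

D = (-3/2, 23/2)
A = (3, 10)

1. D_x = -3/2  [[BC ⟂ CD ⇒ -9/2x+3/2y-24=0] ∩ [|D−(-1/2, 29/2)|²=10]]
2. D_y = 23/2  [[BC ⟂ CD ⇒ -9/2x+3/2y-24=0] ∩ [|D−(-1/2, 29/2)|²=10]]
   so D = (-3/2, 23/2)
3. A_x = 3  [[AB ⟂ BC ⇒ 9/2x-3/2y+3/2=0] ∩ [|A−(4, 13)|²=10]]
4. A_y = 10  [[AB ⟂ BC ⇒ 9/2x-3/2y+3/2=0] ∩ [|A−(4, 13)|²=10]]
   so A = (3, 10)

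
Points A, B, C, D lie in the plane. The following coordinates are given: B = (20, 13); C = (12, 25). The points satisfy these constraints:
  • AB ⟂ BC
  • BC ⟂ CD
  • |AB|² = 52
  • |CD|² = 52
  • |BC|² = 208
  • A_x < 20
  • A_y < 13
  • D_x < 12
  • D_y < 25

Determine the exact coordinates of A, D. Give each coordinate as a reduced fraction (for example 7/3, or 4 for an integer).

1. A_x = 14  [[AB ⟂ BC ⇒ 8x-12y-4=0] ∩ [|A−(20, 13)|²=52]]
2. A_y = 9  [[AB ⟂ BC ⇒ 8x-12y-4=0] ∩ [|A−(20, 13)|²=52]]
   so A = (14, 9)
3. D_x = 6  [[BC ⟂ CD ⇒ -8x+12y-204=0] ∩ [|D−(12, 25)|²=52]]
4. D_y = 21  [[BC ⟂ CD ⇒ -8x+12y-204=0] ∩ [|D−(12, 25)|²=52]]
   so D = (6, 21)

A = (14, 9)
D = (6, 21)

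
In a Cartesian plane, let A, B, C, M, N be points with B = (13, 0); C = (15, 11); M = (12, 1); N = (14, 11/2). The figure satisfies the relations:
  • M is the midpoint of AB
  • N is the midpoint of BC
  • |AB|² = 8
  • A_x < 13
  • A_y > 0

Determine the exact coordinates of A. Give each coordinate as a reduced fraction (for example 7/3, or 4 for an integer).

1. A_x = 11  [A = 2·M−B = 2·(12, 1)−(13, 0)]
2. A_y = 2  [A = 2·M−B = 2·(12, 1)−(13, 0)]
   so A = (11, 2)

A = (11, 2)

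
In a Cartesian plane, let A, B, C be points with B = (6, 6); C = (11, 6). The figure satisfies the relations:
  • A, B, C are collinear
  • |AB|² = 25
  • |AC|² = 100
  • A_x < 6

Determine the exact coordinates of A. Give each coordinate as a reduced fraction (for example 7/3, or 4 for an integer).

A = (1, 6)

1. A_x = 1  [[A, B, C are collinear ⇒ 5y-30=0] ∩ [|A−(6, 6)|²=25]]
2. A_y = 6  [[A, B, C are collinear ⇒ 5y-30=0] ∩ [|A−(6, 6)|²=25]]
   so A = (1, 6)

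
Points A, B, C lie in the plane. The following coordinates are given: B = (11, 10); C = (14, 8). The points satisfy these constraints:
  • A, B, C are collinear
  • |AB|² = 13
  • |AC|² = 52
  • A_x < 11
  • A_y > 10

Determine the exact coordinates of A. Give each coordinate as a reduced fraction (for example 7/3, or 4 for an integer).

A = (8, 12)

1. A_x = 8  [[A, B, C are collinear ⇒ 2x+3y-52=0] ∩ [|A−(11, 10)|²=13]]
2. A_y = 12  [[A, B, C are collinear ⇒ 2x+3y-52=0] ∩ [|A−(11, 10)|²=13]]
   so A = (8, 12)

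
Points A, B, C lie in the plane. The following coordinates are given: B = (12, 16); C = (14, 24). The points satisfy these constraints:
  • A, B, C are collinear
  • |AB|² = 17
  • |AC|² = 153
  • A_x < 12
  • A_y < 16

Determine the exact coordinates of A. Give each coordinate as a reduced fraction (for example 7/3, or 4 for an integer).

A = (11, 12)

1. A_x = 11  [[A, B, C are collinear ⇒ -8x+2y+64=0] ∩ [|A−(12, 16)|²=17]]
2. A_y = 12  [[A, B, C are collinear ⇒ -8x+2y+64=0] ∩ [|A−(12, 16)|²=17]]
   so A = (11, 12)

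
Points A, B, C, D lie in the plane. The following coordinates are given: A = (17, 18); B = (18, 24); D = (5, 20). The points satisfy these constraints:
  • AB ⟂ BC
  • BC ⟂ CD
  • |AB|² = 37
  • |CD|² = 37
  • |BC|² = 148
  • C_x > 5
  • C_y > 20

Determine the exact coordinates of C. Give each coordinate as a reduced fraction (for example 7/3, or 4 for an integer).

1. C_x = 6  [[AB ⟂ BC ⇒ 1x+6y-162=0] ∩ [|C−(5, 20)|²=37]]
2. C_y = 26  [[AB ⟂ BC ⇒ 1x+6y-162=0] ∩ [|C−(5, 20)|²=37]]
   so C = (6, 26)

C = (6, 26)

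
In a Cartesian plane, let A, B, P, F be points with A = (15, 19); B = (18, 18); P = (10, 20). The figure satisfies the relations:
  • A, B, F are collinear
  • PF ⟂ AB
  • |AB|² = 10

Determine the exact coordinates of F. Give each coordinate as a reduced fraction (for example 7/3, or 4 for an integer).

1. F_x = 51/5  [[A, B, F are collinear ⇒ 1x+3y-72=0] ∩ [PF ⟂ AB ⇒ 3x-1y-10=0]]
2. F_y = 103/5  [[A, B, F are collinear ⇒ 1x+3y-72=0] ∩ [PF ⟂ AB ⇒ 3x-1y-10=0]]
   so F = (51/5, 103/5)

F = (51/5, 103/5)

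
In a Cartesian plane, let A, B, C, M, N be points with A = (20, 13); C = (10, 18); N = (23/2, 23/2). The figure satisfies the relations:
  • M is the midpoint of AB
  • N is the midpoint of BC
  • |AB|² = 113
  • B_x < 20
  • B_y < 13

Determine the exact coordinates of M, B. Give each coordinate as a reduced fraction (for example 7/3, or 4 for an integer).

1. B_x = 13  [B = 2·N−C = 2·(23/2, 23/2)−(10, 18)]
2. B_y = 5  [B = 2·N−C = 2·(23/2, 23/2)−(10, 18)]
   so B = (13, 5)
3. M_x = 33/2  [2·M = A+B = (20, 13)+(13, 5)]
4. M_y = 9  [2·M = A+B = (20, 13)+(13, 5)]
   so M = (33/2, 9)

M = (33/2, 9)
B = (13, 5)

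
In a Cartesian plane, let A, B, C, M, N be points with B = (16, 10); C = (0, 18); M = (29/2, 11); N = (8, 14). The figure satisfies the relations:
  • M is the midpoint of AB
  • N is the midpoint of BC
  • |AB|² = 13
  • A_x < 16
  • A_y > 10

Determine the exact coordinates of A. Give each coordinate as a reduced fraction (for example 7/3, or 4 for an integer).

1. A_x = 13  [A = 2·M−B = 2·(29/2, 11)−(16, 10)]
2. A_y = 12  [A = 2·M−B = 2·(29/2, 11)−(16, 10)]
   so A = (13, 12)

A = (13, 12)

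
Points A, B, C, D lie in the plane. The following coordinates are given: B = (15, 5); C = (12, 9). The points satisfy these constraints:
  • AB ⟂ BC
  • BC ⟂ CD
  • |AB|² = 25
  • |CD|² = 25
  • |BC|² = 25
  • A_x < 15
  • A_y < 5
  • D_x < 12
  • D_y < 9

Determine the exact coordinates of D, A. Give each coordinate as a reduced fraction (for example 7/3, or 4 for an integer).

1. D_x = 8  [[BC ⟂ CD ⇒ -3x+4y=0] ∩ [|D−(12, 9)|²=25]]
2. D_y = 6  [[BC ⟂ CD ⇒ -3x+4y=0] ∩ [|D−(12, 9)|²=25]]
   so D = (8, 6)
3. A_x = 11  [[AB ⟂ BC ⇒ 3x-4y-25=0] ∩ [|A−(15, 5)|²=25]]
4. A_y = 2  [[AB ⟂ BC ⇒ 3x-4y-25=0] ∩ [|A−(15, 5)|²=25]]
   so A = (11, 2)

D = (8, 6)
A = (11, 2)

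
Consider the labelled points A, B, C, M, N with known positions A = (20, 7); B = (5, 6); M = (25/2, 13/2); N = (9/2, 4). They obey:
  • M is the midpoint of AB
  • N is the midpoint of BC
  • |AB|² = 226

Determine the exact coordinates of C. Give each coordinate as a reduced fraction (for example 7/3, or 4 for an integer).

1. C_x = 4  [C = 2·N−B = 2·(9/2, 4)−(5, 6)]
2. C_y = 2  [C = 2·N−B = 2·(9/2, 4)−(5, 6)]
   so C = (4, 2)

C = (4, 2)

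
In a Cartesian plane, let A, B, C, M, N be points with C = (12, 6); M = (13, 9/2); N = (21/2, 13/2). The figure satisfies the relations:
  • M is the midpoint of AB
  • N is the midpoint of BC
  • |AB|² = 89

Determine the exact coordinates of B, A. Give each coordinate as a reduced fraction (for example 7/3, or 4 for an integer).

B = (9, 7)
A = (17, 2)

1. B_x = 9  [B = 2·N−C = 2·(21/2, 13/2)−(12, 6)]
2. B_y = 7  [B = 2·N−C = 2·(21/2, 13/2)−(12, 6)]
   so B = (9, 7)
3. A_x = 17  [A = 2·M−B = 2·(13, 9/2)−(9, 7)]
4. A_y = 2  [A = 2·M−B = 2·(13, 9/2)−(9, 7)]
   so A = (17, 2)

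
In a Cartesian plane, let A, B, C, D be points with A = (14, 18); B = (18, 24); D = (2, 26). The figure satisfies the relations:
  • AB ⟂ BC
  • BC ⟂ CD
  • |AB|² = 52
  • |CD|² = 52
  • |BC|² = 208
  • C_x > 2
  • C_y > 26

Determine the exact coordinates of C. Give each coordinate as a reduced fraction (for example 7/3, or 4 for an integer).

1. C_x = 6  [[AB ⟂ BC ⇒ 4x+6y-216=0] ∩ [|C−(2, 26)|²=52]]
2. C_y = 32  [[AB ⟂ BC ⇒ 4x+6y-216=0] ∩ [|C−(2, 26)|²=52]]
   so C = (6, 32)

C = (6, 32)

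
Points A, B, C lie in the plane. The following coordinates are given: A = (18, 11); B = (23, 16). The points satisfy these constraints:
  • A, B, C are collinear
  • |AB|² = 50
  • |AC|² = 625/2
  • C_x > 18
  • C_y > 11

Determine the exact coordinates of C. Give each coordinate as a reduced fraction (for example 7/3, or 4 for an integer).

C = (61/2, 47/2)

1. C_x = 61/2  [[A, B, C are collinear ⇒ -5x+5y+35=0] ∩ [|C−(18, 11)|²=625/2]]
2. C_y = 47/2  [[A, B, C are collinear ⇒ -5x+5y+35=0] ∩ [|C−(18, 11)|²=625/2]]
   so C = (61/2, 47/2)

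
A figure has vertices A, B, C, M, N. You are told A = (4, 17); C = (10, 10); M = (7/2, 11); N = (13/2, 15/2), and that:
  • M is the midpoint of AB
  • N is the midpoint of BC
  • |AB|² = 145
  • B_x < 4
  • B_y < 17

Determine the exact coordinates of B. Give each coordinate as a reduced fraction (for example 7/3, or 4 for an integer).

B = (3, 5)

1. B_x = 3  [B = 2·M−A = 2·(7/2, 11)−(4, 17)]
2. B_y = 5  [B = 2·M−A = 2·(7/2, 11)−(4, 17)]
   so B = (3, 5)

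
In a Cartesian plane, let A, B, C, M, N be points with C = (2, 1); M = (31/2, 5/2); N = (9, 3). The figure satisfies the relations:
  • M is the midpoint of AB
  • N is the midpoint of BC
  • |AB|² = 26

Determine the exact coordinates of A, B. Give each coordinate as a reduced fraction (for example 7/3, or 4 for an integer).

A = (15, 0)
B = (16, 5)

1. B_x = 16  [B = 2·N−C = 2·(9, 3)−(2, 1)]
2. B_y = 5  [B = 2·N−C = 2·(9, 3)−(2, 1)]
   so B = (16, 5)
3. A_x = 15  [A = 2·M−B = 2·(31/2, 5/2)−(16, 5)]
4. A_y = 0  [A = 2·M−B = 2·(31/2, 5/2)−(16, 5)]
   so A = (15, 0)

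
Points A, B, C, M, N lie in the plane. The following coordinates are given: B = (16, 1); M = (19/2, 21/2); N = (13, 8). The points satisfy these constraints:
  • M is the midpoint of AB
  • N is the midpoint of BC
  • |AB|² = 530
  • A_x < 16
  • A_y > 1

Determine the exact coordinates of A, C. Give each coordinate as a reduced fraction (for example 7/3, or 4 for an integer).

A = (3, 20)
C = (10, 15)

1. A_x = 3  [A = 2·M−B = 2·(19/2, 21/2)−(16, 1)]
2. A_y = 20  [A = 2·M−B = 2·(19/2, 21/2)−(16, 1)]
   so A = (3, 20)
3. C_x = 10  [C = 2·N−B = 2·(13, 8)−(16, 1)]
4. C_y = 15  [C = 2·N−B = 2·(13, 8)−(16, 1)]
   so C = (10, 15)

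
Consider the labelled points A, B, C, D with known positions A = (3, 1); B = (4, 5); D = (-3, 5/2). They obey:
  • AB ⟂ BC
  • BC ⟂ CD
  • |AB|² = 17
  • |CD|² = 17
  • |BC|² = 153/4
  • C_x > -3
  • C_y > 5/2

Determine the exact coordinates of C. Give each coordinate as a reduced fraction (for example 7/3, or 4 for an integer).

C = (-2, 13/2)

1. C_x = -2  [[AB ⟂ BC ⇒ 1x+4y-24=0] ∩ [|C−(-3, 5/2)|²=17]]
2. C_y = 13/2  [[AB ⟂ BC ⇒ 1x+4y-24=0] ∩ [|C−(-3, 5/2)|²=17]]
   so C = (-2, 13/2)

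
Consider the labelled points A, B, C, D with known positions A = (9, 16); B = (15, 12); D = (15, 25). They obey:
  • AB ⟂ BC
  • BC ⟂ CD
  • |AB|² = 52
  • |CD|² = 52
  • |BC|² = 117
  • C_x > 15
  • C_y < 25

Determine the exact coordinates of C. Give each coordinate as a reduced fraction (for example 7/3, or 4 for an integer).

1. C_x = 21  [[AB ⟂ BC ⇒ 6x-4y-42=0] ∩ [|C−(15, 25)|²=52]]
2. C_y = 21  [[AB ⟂ BC ⇒ 6x-4y-42=0] ∩ [|C−(15, 25)|²=52]]
   so C = (21, 21)

C = (21, 21)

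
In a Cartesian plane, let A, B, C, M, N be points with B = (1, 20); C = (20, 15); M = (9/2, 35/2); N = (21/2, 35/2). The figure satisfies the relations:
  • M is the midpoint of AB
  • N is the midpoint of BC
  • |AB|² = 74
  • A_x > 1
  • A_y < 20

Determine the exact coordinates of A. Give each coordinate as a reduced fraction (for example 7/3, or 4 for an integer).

1. A_x = 8  [A = 2·M−B = 2·(9/2, 35/2)−(1, 20)]
2. A_y = 15  [A = 2·M−B = 2·(9/2, 35/2)−(1, 20)]
   so A = (8, 15)

A = (8, 15)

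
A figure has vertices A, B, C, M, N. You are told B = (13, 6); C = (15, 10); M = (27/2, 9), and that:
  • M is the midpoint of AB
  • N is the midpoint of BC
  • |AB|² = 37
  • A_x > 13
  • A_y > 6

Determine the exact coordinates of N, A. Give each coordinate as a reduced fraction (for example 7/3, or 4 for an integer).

1. A_x = 14  [A = 2·M−B = 2·(27/2, 9)−(13, 6)]
2. A_y = 12  [A = 2·M−B = 2·(27/2, 9)−(13, 6)]
   so A = (14, 12)
3. N_x = 14  [2·N = B+C = (13, 6)+(15, 10)]
4. N_y = 8  [2·N = B+C = (13, 6)+(15, 10)]
   so N = (14, 8)

N = (14, 8)
A = (14, 12)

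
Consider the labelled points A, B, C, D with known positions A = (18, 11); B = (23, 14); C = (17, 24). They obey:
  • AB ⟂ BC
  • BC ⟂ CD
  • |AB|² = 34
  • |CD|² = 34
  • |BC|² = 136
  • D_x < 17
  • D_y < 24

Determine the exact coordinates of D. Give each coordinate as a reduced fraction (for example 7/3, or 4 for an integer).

1. D_x = 12  [[BC ⟂ CD ⇒ -6x+10y-138=0] ∩ [|D−(17, 24)|²=34]]
2. D_y = 21  [[BC ⟂ CD ⇒ -6x+10y-138=0] ∩ [|D−(17, 24)|²=34]]
   so D = (12, 21)

D = (12, 21)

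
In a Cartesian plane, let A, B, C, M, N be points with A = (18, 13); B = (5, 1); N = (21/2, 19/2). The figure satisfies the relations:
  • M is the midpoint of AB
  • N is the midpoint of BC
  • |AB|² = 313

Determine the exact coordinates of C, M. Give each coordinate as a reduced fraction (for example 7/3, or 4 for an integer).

C = (16, 18)
M = (23/2, 7)

1. M_x = 23/2  [2·M = A+B = (18, 13)+(5, 1)]
2. M_y = 7  [2·M = A+B = (18, 13)+(5, 1)]
   so M = (23/2, 7)
3. C_x = 16  [C = 2·N−B = 2·(21/2, 19/2)−(5, 1)]
4. C_y = 18  [C = 2·N−B = 2·(21/2, 19/2)−(5, 1)]
   so C = (16, 18)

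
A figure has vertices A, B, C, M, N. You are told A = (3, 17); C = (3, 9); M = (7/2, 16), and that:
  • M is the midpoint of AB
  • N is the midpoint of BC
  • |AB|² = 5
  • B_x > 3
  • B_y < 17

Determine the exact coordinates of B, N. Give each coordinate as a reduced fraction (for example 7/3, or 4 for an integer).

B = (4, 15)
N = (7/2, 12)

1. B_x = 4  [B = 2·M−A = 2·(7/2, 16)−(3, 17)]
2. B_y = 15  [B = 2·M−A = 2·(7/2, 16)−(3, 17)]
   so B = (4, 15)
3. N_x = 7/2  [2·N = B+C = (4, 15)+(3, 9)]
4. N_y = 12  [2·N = B+C = (4, 15)+(3, 9)]
   so N = (7/2, 12)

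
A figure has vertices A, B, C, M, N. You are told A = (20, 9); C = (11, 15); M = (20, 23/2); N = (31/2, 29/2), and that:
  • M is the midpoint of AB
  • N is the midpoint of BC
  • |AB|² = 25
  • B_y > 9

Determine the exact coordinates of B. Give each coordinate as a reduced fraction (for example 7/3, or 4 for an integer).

B = (20, 14)

1. B_x = 20  [B = 2·M−A = 2·(20, 23/2)−(20, 9)]
2. B_y = 14  [B = 2·M−A = 2·(20, 23/2)−(20, 9)]
   so B = (20, 14)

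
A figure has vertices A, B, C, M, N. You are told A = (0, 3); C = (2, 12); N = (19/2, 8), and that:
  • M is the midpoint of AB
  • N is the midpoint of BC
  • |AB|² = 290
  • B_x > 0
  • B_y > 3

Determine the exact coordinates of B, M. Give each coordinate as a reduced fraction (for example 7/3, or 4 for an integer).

B = (17, 4)
M = (17/2, 7/2)

1. B_x = 17  [B = 2·N−C = 2·(19/2, 8)−(2, 12)]
2. B_y = 4  [B = 2·N−C = 2·(19/2, 8)−(2, 12)]
   so B = (17, 4)
3. M_x = 17/2  [2·M = A+B = (0, 3)+(17, 4)]
4. M_y = 7/2  [2·M = A+B = (0, 3)+(17, 4)]
   so M = (17/2, 7/2)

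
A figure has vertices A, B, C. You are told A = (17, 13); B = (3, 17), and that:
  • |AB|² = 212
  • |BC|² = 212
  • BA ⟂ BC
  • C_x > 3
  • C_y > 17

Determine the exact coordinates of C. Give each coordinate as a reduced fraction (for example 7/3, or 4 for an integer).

1. C_x = 7  [[BA ⟂ BC ⇒ 14x-4y+26=0] ∩ [|C−(3, 17)|²=212]]
2. C_y = 31  [[BA ⟂ BC ⇒ 14x-4y+26=0] ∩ [|C−(3, 17)|²=212]]
   so C = (7, 31)

C = (7, 31)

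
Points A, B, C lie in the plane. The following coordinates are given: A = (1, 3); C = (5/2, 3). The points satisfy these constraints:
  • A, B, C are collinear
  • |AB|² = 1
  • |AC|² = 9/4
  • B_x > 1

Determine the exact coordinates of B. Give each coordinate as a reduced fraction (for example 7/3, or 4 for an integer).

1. B_x = 2  [[A, B, C are collinear ⇒ -3/2y+9/2=0] ∩ [|B−(1, 3)|²=1]]
2. B_y = 3  [[A, B, C are collinear ⇒ -3/2y+9/2=0] ∩ [|B−(1, 3)|²=1]]
   so B = (2, 3)

B = (2, 3)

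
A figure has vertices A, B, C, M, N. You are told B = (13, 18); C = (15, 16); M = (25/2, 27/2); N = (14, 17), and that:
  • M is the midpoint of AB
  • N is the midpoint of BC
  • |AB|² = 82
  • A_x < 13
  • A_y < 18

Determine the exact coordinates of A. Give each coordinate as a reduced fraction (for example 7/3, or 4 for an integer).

A = (12, 9)

1. A_x = 12  [A = 2·M−B = 2·(25/2, 27/2)−(13, 18)]
2. A_y = 9  [A = 2·M−B = 2·(25/2, 27/2)−(13, 18)]
   so A = (12, 9)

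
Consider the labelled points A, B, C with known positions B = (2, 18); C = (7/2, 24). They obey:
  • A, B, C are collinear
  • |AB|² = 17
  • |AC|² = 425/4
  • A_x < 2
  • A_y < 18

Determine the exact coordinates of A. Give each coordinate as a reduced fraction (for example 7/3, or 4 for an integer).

A = (1, 14)

1. A_x = 1  [[A, B, C are collinear ⇒ -6x+3/2y-15=0] ∩ [|A−(2, 18)|²=17]]
2. A_y = 14  [[A, B, C are collinear ⇒ -6x+3/2y-15=0] ∩ [|A−(2, 18)|²=17]]
   so A = (1, 14)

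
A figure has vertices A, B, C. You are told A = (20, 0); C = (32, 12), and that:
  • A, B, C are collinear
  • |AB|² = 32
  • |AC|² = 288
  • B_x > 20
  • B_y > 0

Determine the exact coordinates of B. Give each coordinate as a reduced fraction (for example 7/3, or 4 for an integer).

B = (24, 4)

1. B_x = 24  [[A, B, C are collinear ⇒ 12x-12y-240=0] ∩ [|B−(20, 0)|²=32]]
2. B_y = 4  [[A, B, C are collinear ⇒ 12x-12y-240=0] ∩ [|B−(20, 0)|²=32]]
   so B = (24, 4)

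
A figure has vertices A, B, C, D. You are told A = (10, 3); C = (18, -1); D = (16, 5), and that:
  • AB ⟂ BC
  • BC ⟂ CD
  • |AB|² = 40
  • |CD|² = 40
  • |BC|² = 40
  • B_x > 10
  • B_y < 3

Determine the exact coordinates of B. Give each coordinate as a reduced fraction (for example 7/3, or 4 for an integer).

B = (12, -3)

1. B_x = 12  [[BC ⟂ CD ⇒ 2x-6y-42=0] ∩ [|B−(10, 3)|²=40]]
2. B_y = -3  [[BC ⟂ CD ⇒ 2x-6y-42=0] ∩ [|B−(10, 3)|²=40]]
   so B = (12, -3)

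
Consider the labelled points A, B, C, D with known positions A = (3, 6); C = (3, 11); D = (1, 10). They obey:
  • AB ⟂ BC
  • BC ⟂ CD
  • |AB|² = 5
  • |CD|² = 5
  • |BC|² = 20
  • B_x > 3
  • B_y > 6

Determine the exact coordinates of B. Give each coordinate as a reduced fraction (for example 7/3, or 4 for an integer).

B = (5, 7)

1. B_x = 5  [[BC ⟂ CD ⇒ 2x+1y-17=0] ∩ [|B−(3, 6)|²=5]]
2. B_y = 7  [[BC ⟂ CD ⇒ 2x+1y-17=0] ∩ [|B−(3, 6)|²=5]]
   so B = (5, 7)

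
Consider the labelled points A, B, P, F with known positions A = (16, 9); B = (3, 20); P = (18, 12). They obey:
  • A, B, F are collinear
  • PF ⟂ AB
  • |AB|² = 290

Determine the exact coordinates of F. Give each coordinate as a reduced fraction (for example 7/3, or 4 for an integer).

1. F_x = 4549/290  [[A, B, F are collinear ⇒ -11x-13y+293=0] ∩ [PF ⟂ AB ⇒ -13x+11y+102=0]]
2. F_y = 2687/290  [[A, B, F are collinear ⇒ -11x-13y+293=0] ∩ [PF ⟂ AB ⇒ -13x+11y+102=0]]
   so F = (4549/290, 2687/290)

F = (4549/290, 2687/290)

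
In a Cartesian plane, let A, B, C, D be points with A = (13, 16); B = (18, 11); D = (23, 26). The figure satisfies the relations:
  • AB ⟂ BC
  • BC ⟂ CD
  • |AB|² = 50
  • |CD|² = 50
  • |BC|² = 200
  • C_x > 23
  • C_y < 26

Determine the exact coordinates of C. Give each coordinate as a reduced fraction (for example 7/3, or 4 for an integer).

1. C_x = 28  [[AB ⟂ BC ⇒ 5x-5y-35=0] ∩ [|C−(23, 26)|²=50]]
2. C_y = 21  [[AB ⟂ BC ⇒ 5x-5y-35=0] ∩ [|C−(23, 26)|²=50]]
   so C = (28, 21)

C = (28, 21)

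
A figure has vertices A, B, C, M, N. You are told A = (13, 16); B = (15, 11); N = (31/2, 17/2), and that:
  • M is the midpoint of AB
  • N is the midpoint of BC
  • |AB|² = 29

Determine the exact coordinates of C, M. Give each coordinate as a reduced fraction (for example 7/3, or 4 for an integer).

1. M_x = 14  [2·M = A+B = (13, 16)+(15, 11)]
2. M_y = 27/2  [2·M = A+B = (13, 16)+(15, 11)]
   so M = (14, 27/2)
3. C_x = 16  [C = 2·N−B = 2·(31/2, 17/2)−(15, 11)]
4. C_y = 6  [C = 2·N−B = 2·(31/2, 17/2)−(15, 11)]
   so C = (16, 6)

C = (16, 6)
M = (14, 27/2)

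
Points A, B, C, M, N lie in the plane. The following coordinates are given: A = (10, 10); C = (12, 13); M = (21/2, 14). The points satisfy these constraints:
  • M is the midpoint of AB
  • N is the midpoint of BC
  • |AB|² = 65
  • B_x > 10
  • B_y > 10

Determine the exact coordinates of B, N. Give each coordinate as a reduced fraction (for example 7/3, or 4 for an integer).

B = (11, 18)
N = (23/2, 31/2)

1. B_x = 11  [B = 2·M−A = 2·(21/2, 14)−(10, 10)]
2. B_y = 18  [B = 2·M−A = 2·(21/2, 14)−(10, 10)]
   so B = (11, 18)
3. N_x = 23/2  [2·N = B+C = (11, 18)+(12, 13)]
4. N_y = 31/2  [2·N = B+C = (11, 18)+(12, 13)]
   so N = (23/2, 31/2)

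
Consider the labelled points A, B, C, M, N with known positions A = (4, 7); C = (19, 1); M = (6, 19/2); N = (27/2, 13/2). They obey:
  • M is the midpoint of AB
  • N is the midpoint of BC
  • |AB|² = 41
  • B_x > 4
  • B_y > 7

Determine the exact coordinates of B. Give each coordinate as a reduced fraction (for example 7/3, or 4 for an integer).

B = (8, 12)

1. B_x = 8  [B = 2·M−A = 2·(6, 19/2)−(4, 7)]
2. B_y = 12  [B = 2·M−A = 2·(6, 19/2)−(4, 7)]
   so B = (8, 12)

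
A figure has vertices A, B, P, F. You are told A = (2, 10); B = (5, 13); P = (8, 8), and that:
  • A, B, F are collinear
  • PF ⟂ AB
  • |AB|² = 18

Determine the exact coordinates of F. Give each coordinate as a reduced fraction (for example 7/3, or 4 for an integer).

1. F_x = 4  [[A, B, F are collinear ⇒ -3x+3y-24=0] ∩ [PF ⟂ AB ⇒ 3x+3y-48=0]]
2. F_y = 12  [[A, B, F are collinear ⇒ -3x+3y-24=0] ∩ [PF ⟂ AB ⇒ 3x+3y-48=0]]
   so F = (4, 12)

F = (4, 12)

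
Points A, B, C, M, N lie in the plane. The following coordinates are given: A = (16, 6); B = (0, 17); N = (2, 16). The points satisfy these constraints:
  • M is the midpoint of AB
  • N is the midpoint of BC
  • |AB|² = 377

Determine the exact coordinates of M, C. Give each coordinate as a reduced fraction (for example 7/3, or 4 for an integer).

1. M_x = 8  [2·M = A+B = (16, 6)+(0, 17)]
2. M_y = 23/2  [2·M = A+B = (16, 6)+(0, 17)]
   so M = (8, 23/2)
3. C_x = 4  [C = 2·N−B = 2·(2, 16)−(0, 17)]
4. C_y = 15  [C = 2·N−B = 2·(2, 16)−(0, 17)]
   so C = (4, 15)

M = (8, 23/2)
C = (4, 15)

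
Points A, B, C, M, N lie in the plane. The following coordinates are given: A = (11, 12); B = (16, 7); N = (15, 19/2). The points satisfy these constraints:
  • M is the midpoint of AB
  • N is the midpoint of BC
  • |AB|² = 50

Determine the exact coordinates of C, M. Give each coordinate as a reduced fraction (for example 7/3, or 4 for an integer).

1. M_x = 27/2  [2·M = A+B = (11, 12)+(16, 7)]
2. M_y = 19/2  [2·M = A+B = (11, 12)+(16, 7)]
   so M = (27/2, 19/2)
3. C_x = 14  [C = 2·N−B = 2·(15, 19/2)−(16, 7)]
4. C_y = 12  [C = 2·N−B = 2·(15, 19/2)−(16, 7)]
   so C = (14, 12)

C = (14, 12)
M = (27/2, 19/2)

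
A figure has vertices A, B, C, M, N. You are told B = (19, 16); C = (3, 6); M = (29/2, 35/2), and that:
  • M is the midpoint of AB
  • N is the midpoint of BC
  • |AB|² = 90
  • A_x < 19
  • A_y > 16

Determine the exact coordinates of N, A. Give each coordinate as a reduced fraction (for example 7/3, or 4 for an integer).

N = (11, 11)
A = (10, 19)

1. A_x = 10  [A = 2·M−B = 2·(29/2, 35/2)−(19, 16)]
2. A_y = 19  [A = 2·M−B = 2·(29/2, 35/2)−(19, 16)]
   so A = (10, 19)
3. N_x = 11  [2·N = B+C = (19, 16)+(3, 6)]
4. N_y = 11  [2·N = B+C = (19, 16)+(3, 6)]
   so N = (11, 11)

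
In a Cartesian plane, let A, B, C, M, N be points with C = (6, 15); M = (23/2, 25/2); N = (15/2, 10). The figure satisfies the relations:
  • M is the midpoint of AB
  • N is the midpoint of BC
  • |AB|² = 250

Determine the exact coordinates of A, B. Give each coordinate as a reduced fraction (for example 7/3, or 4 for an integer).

A = (14, 20)
B = (9, 5)

1. B_x = 9  [B = 2·N−C = 2·(15/2, 10)−(6, 15)]
2. B_y = 5  [B = 2·N−C = 2·(15/2, 10)−(6, 15)]
   so B = (9, 5)
3. A_x = 14  [A = 2·M−B = 2·(23/2, 25/2)−(9, 5)]
4. A_y = 20  [A = 2·M−B = 2·(23/2, 25/2)−(9, 5)]
   so A = (14, 20)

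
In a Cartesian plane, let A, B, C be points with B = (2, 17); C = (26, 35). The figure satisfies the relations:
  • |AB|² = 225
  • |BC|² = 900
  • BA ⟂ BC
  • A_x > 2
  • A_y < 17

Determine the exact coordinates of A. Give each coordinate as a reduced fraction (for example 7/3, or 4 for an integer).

A = (11, 5)

1. A_x = 11  [[BA ⟂ BC ⇒ 24x+18y-354=0] ∩ [|A−(2, 17)|²=225]]
2. A_y = 5  [[BA ⟂ BC ⇒ 24x+18y-354=0] ∩ [|A−(2, 17)|²=225]]
   so A = (11, 5)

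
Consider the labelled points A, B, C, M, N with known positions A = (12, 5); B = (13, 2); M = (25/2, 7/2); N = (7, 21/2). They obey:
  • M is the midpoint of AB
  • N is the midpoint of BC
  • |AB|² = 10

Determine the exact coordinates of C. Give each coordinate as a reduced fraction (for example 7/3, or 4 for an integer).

C = (1, 19)

1. C_x = 1  [C = 2·N−B = 2·(7, 21/2)−(13, 2)]
2. C_y = 19  [C = 2·N−B = 2·(7, 21/2)−(13, 2)]
   so C = (1, 19)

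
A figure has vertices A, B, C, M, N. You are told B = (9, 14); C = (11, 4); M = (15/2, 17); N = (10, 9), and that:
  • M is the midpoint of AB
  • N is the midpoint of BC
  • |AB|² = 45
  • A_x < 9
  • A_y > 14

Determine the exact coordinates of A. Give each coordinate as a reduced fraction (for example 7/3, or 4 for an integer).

A = (6, 20)

1. A_x = 6  [A = 2·M−B = 2·(15/2, 17)−(9, 14)]
2. A_y = 20  [A = 2·M−B = 2·(15/2, 17)−(9, 14)]
   so A = (6, 20)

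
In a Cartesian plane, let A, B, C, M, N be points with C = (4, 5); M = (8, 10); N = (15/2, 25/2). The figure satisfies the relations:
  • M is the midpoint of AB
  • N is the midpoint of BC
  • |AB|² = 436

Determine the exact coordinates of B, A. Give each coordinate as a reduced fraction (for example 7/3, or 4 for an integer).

1. B_x = 11  [B = 2·N−C = 2·(15/2, 25/2)−(4, 5)]
2. B_y = 20  [B = 2·N−C = 2·(15/2, 25/2)−(4, 5)]
   so B = (11, 20)
3. A_x = 5  [A = 2·M−B = 2·(8, 10)−(11, 20)]
4. A_y = 0  [A = 2·M−B = 2·(8, 10)−(11, 20)]
   so A = (5, 0)

B = (11, 20)
A = (5, 0)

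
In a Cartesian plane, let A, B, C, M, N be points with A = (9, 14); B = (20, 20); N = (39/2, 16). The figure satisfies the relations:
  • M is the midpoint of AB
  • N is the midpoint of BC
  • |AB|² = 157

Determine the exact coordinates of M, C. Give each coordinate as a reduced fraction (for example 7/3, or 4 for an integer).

M = (29/2, 17)
C = (19, 12)

1. M_x = 29/2  [2·M = A+B = (9, 14)+(20, 20)]
2. M_y = 17  [2·M = A+B = (9, 14)+(20, 20)]
   so M = (29/2, 17)
3. C_x = 19  [C = 2·N−B = 2·(39/2, 16)−(20, 20)]
4. C_y = 12  [C = 2·N−B = 2·(39/2, 16)−(20, 20)]
   so C = (19, 12)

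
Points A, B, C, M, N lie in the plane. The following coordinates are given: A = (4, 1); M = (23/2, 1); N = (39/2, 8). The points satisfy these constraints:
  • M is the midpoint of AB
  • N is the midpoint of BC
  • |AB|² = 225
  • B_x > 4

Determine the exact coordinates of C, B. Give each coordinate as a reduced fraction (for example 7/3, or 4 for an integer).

C = (20, 15)
B = (19, 1)

1. B_x = 19  [B = 2·M−A = 2·(23/2, 1)−(4, 1)]
2. B_y = 1  [B = 2·M−A = 2·(23/2, 1)−(4, 1)]
   so B = (19, 1)
3. C_x = 20  [C = 2·N−B = 2·(39/2, 8)−(19, 1)]
4. C_y = 15  [C = 2·N−B = 2·(39/2, 8)−(19, 1)]
   so C = (20, 15)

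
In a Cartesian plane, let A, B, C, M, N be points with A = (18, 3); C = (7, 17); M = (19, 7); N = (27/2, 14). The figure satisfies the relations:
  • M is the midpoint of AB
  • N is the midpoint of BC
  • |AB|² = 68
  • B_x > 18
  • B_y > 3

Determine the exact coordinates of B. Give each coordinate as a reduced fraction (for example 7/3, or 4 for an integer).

1. B_x = 20  [B = 2·M−A = 2·(19, 7)−(18, 3)]
2. B_y = 11  [B = 2·M−A = 2·(19, 7)−(18, 3)]
   so B = (20, 11)

B = (20, 11)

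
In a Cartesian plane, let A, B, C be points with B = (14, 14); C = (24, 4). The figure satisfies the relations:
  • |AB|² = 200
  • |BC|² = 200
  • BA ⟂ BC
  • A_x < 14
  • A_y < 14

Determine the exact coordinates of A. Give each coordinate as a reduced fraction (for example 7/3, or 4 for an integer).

A = (4, 4)

1. A_x = 4  [[BA ⟂ BC ⇒ 10x-10y=0] ∩ [|A−(14, 14)|²=200]]
2. A_y = 4  [[BA ⟂ BC ⇒ 10x-10y=0] ∩ [|A−(14, 14)|²=200]]
   so A = (4, 4)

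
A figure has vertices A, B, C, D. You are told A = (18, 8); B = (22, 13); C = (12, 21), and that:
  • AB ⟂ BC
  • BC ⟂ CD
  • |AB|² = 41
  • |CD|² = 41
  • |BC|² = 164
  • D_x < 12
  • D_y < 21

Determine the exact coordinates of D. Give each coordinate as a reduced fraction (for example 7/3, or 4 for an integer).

D = (8, 16)

1. D_x = 8  [[BC ⟂ CD ⇒ -10x+8y-48=0] ∩ [|D−(12, 21)|²=41]]
2. D_y = 16  [[BC ⟂ CD ⇒ -10x+8y-48=0] ∩ [|D−(12, 21)|²=41]]
   so D = (8, 16)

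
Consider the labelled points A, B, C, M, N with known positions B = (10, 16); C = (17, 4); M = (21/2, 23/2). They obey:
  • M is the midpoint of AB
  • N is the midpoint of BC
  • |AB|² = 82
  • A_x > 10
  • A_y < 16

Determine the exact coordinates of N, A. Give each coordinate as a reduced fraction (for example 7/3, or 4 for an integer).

1. A_x = 11  [A = 2·M−B = 2·(21/2, 23/2)−(10, 16)]
2. A_y = 7  [A = 2·M−B = 2·(21/2, 23/2)−(10, 16)]
   so A = (11, 7)
3. N_x = 27/2  [2·N = B+C = (10, 16)+(17, 4)]
4. N_y = 10  [2·N = B+C = (10, 16)+(17, 4)]
   so N = (27/2, 10)

N = (27/2, 10)
A = (11, 7)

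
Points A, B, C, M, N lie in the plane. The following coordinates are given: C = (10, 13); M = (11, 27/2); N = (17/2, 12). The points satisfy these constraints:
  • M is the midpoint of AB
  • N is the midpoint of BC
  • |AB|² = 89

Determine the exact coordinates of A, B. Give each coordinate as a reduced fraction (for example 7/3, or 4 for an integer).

1. B_x = 7  [B = 2·N−C = 2·(17/2, 12)−(10, 13)]
2. B_y = 11  [B = 2·N−C = 2·(17/2, 12)−(10, 13)]
   so B = (7, 11)
3. A_x = 15  [A = 2·M−B = 2·(11, 27/2)−(7, 11)]
4. A_y = 16  [A = 2·M−B = 2·(11, 27/2)−(7, 11)]
   so A = (15, 16)

A = (15, 16)
B = (7, 11)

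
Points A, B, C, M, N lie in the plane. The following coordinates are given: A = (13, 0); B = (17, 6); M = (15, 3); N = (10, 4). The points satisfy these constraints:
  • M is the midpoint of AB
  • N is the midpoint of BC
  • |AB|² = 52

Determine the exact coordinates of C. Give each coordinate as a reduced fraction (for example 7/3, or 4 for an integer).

C = (3, 2)

1. C_x = 3  [C = 2·N−B = 2·(10, 4)−(17, 6)]
2. C_y = 2  [C = 2·N−B = 2·(10, 4)−(17, 6)]
   so C = (3, 2)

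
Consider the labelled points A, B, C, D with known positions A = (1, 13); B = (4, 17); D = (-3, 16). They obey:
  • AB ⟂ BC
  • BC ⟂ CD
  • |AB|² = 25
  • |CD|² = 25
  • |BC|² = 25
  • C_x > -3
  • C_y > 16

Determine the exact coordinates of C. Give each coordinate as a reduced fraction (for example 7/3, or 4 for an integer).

1. C_x = 0  [[AB ⟂ BC ⇒ 3x+4y-80=0] ∩ [|C−(-3, 16)|²=25]]
2. C_y = 20  [[AB ⟂ BC ⇒ 3x+4y-80=0] ∩ [|C−(-3, 16)|²=25]]
   so C = (0, 20)

C = (0, 20)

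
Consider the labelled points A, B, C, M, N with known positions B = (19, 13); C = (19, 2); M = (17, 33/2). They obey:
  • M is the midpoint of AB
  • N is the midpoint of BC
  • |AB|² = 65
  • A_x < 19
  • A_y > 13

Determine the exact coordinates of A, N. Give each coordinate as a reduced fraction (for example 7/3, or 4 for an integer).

1. A_x = 15  [A = 2·M−B = 2·(17, 33/2)−(19, 13)]
2. A_y = 20  [A = 2·M−B = 2·(17, 33/2)−(19, 13)]
   so A = (15, 20)
3. N_x = 19  [2·N = B+C = (19, 13)+(19, 2)]
4. N_y = 15/2  [2·N = B+C = (19, 13)+(19, 2)]
   so N = (19, 15/2)

A = (15, 20)
N = (19, 15/2)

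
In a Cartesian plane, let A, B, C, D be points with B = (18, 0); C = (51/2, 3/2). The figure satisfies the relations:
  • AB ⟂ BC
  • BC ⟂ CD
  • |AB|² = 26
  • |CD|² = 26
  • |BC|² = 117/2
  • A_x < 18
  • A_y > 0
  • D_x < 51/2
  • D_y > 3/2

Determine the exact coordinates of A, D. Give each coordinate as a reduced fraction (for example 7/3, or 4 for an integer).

A = (17, 5)
D = (49/2, 13/2)

1. A_x = 17  [[AB ⟂ BC ⇒ -15/2x-3/2y+135=0] ∩ [|A−(18, 0)|²=26]]
2. A_y = 5  [[AB ⟂ BC ⇒ -15/2x-3/2y+135=0] ∩ [|A−(18, 0)|²=26]]
   so A = (17, 5)
3. D_x = 49/2  [[BC ⟂ CD ⇒ 15/2x+3/2y-387/2=0] ∩ [|D−(51/2, 3/2)|²=26]]
4. D_y = 13/2  [[BC ⟂ CD ⇒ 15/2x+3/2y-387/2=0] ∩ [|D−(51/2, 3/2)|²=26]]
   so D = (49/2, 13/2)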